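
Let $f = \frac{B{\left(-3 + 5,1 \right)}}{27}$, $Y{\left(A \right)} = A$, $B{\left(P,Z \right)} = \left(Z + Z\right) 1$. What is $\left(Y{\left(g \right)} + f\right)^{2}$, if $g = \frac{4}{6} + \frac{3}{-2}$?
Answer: $\frac{1681}{2916} \approx 0.57647$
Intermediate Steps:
$B{\left(P,Z \right)} = 2 Z$ ($B{\left(P,Z \right)} = 2 Z 1 = 2 Z$)
$g = - \frac{5}{6}$ ($g = 4 \cdot \frac{1}{6} + 3 \left(- \frac{1}{2}\right) = \frac{2}{3} - \frac{3}{2} = - \frac{5}{6} \approx -0.83333$)
$f = \frac{2}{27}$ ($f = \frac{2 \cdot 1}{27} = 2 \cdot \frac{1}{27} = \frac{2}{27} \approx 0.074074$)
$\left(Y{\left(g \right)} + f\right)^{2} = \left(- \frac{5}{6} + \frac{2}{27}\right)^{2} = \left(- \frac{41}{54}\right)^{2} = \frac{1681}{2916}$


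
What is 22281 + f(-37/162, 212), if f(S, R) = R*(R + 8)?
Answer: 68921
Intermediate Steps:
f(S, R) = R*(8 + R)
22281 + f(-37/162, 212) = 22281 + 212*(8 + 212) = 22281 + 212*220 = 22281 + 46640 = 68921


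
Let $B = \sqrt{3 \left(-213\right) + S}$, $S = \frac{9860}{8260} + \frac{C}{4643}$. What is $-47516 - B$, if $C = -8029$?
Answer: $-47516 - \frac{i \sqrt{2351593070216061}}{1917559} \approx -47516.0 - 25.289 i$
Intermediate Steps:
$S = - \frac{1026978}{1917559}$ ($S = \frac{9860}{8260} - \frac{8029}{4643} = 9860 \cdot \frac{1}{8260} - \frac{8029}{4643} = \frac{493}{413} - \frac{8029}{4643} = - \frac{1026978}{1917559} \approx -0.53557$)
$B = \frac{i \sqrt{2351593070216061}}{1917559}$ ($B = \sqrt{3 \left(-213\right) - \frac{1026978}{1917559}} = \sqrt{-639 - \frac{1026978}{1917559}} = \sqrt{- \frac{1226347179}{1917559}} = \frac{i \sqrt{2351593070216061}}{1917559} \approx 25.289 i$)
$-47516 - B = -47516 - \frac{i \sqrt{2351593070216061}}{1917559}$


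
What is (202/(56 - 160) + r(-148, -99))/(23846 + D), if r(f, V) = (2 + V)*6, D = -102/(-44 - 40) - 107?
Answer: -212555/8641438 ≈ -0.024597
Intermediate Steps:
D = -1481/14 (D = -102/(-84) - 107 = -102*(-1/84) - 107 = 17/14 - 107 = -1481/14 ≈ -105.79)
r(f, V) = 12 + 6*V
(202/(56 - 160) + r(-148, -99))/(23846 + D) = (202/(56 - 160) + (12 + 6*(-99)))/(23846 - 1481/14) = (202/(-104) + (12 - 594))/(332363/14) = (-1/104*202 - 582)*(14/332363) = (-101/52 - 582)*(14/332363) = -30365/52*14/332363 = -212555/8641438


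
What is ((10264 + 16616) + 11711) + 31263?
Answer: 69854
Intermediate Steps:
((10264 + 16616) + 11711) + 31263 = (26880 + 11711) + 31263 = 38591 + 31263 = 69854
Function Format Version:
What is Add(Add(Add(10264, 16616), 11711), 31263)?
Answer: 69854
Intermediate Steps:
Add(Add(Add(10264, 16616), 11711), 31263) = Add(Add(26880, 11711), 31263) = Add(38591, 31263) = 69854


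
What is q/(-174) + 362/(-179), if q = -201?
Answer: -9003/10382 ≈ -0.86717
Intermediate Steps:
q/(-174) + 362/(-179) = -201/(-174) + 362/(-179) = -201*(-1/174) + 362*(-1/179) = 67/58 - 362/179 = -9003/10382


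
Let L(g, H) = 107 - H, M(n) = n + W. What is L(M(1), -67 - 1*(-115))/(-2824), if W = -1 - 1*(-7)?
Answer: -59/2824 ≈ -0.020892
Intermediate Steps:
W = 6 (W = -1 + 7 = 6)
M(n) = 6 + n (M(n) = n + 6 = 6 + n)
L(M(1), -67 - 1*(-115))/(-2824) = (107 - (-67 - 1*(-115)))/(-2824) = (107 - (-67 + 115))*(-1/2824) = (107 - 1*48)*(-1/2824) = (107 - 48)*(-1/2824) = 59*(-1/2824) = -59/2824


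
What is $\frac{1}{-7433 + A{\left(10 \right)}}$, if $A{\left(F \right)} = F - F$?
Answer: $- \frac{1}{7433} \approx -0.00013454$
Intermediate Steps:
$A{\left(F \right)} = 0$
$\frac{1}{-7433 + A{\left(10 \right)}} = \frac{1}{-7433 + 0} = \frac{1}{-7433} = - \frac{1}{7433}$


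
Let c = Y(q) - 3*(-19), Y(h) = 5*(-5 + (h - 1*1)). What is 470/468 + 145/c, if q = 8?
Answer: 49675/15678 ≈ 3.1685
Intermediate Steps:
Y(h) = -30 + 5*h (Y(h) = 5*(-5 + (h - 1)) = 5*(-5 + (-1 + h)) = 5*(-6 + h) = -30 + 5*h)
c = 67 (c = (-30 + 5*8) - 3*(-19) = (-30 + 40) + 57 = 10 + 57 = 67)
470/468 + 145/c = 470/468 + 145/67 = 470*(1/468) + 145*(1/67) = 235/234 + 145/67 = 49675/15678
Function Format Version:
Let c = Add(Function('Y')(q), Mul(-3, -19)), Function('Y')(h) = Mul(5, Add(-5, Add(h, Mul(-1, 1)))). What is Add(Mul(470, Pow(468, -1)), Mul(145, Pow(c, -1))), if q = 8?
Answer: Rational(49675, 15678) ≈ 3.1685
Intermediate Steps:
Function('Y')(h) = Add(-30, Mul(5, h)) (Function('Y')(h) = Mul(5, Add(-5, Add(h, -1))) = Mul(5, Add(-5, Add(-1, h))) = Mul(5, Add(-6, h)) = Add(-30, Mul(5, h)))
c = 67 (c = Add(Add(-30, Mul(5, 8)), Mul(-3, -19)) = Add(Add(-30, 40), 57) = Add(10, 57) = 67)
Add(Mul(470, Pow(468, -1)), Mul(145, Pow(c, -1))) = Add(Mul(470, Pow(468, -1)), Mul(145, Pow(67, -1))) = Add(Mul(470, Rational(1, 468)), Mul(145, Rational(1, 67))) = Add(Rational(235, 234), Rational(145, 67)) = Rational(49675, 15678)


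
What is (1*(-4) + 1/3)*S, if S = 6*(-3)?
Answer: 66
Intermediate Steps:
S = -18
(1*(-4) + 1/3)*S = (1*(-4) + 1/3)*(-18) = (-4 + 1/3)*(-18) = -11/3*(-18) = 66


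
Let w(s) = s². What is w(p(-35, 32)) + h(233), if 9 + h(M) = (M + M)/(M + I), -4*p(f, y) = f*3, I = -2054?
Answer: 19806845/29136 ≈ 679.81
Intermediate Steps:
p(f, y) = -3*f/4 (p(f, y) = -f*3/4 = -3*f/4)
h(M) = -9 + 2*M/(-2054 + M) (h(M) = -9 + (M + M)/(M - 2054) = -9 + (2*M)/(-2054 + M) = -9 + 2*M/(-2054 + M))
w(p(-35, 32)) + h(233) = (-¾*(-35))² + (18486 - 7*233)/(-2054 + 233) = (105/4)² + (18486 - 1631)/(-1821) = 11025/16 - 1/1821*16855 = 11025/16 - 16855/1821 = 19806845/29136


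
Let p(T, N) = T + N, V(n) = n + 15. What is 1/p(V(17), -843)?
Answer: -1/811 ≈ -0.0012330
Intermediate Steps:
V(n) = 15 + n
p(T, N) = N + T
1/p(V(17), -843) = 1/(-843 + (15 + 17)) = 1/(-843 + 32) = 1/(-811) = -1/811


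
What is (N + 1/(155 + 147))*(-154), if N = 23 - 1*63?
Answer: 930083/151 ≈ 6159.5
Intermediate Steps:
N = -40 (N = 23 - 63 = -40)
(N + 1/(155 + 147))*(-154) = (-40 + 1/(155 + 147))*(-154) = (-40 + 1/302)*(-154) = -12079/302*(-154) = 930083/151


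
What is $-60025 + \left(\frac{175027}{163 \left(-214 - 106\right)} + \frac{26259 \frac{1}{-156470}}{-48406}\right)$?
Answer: $- \frac{237150643894094547}{3950643685312} \approx -60028.0$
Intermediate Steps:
$-60025 + \left(\frac{175027}{163 \left(-214 - 106\right)} + \frac{26259 \frac{1}{-156470}}{-48406}\right) = -60025 + \left(\frac{175027}{163 \left(-320\right)} + 26259 \left(- \frac{1}{156470}\right) \left(- \frac{1}{48406}\right)\right) = -60025 + \left(\frac{175027}{-52160} - - \frac{26259}{7574086820}\right) = -60025 + \left(175027 \left(- \frac{1}{52160}\right) + \frac{26259}{7574086820}\right) = -60025 + \left(- \frac{175027}{52160} + \frac{26259}{7574086820}\right) = -60025 - \frac{13256683241747}{3950643685312} = - \frac{237150643894094547}{3950643685312}$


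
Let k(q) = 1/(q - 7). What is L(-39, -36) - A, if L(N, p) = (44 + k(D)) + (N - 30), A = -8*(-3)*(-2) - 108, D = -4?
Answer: 1440/11 ≈ 130.91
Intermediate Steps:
A = -156 (A = 24*(-2) - 108 = -48 - 108 = -156)
k(q) = 1/(-7 + q)
L(N, p) = 153/11 + N (L(N, p) = (44 + 1/(-7 - 4)) + (N - 30) = (44 + 1/(-11)) + (-30 + N) = (44 - 1/11) + (-30 + N) = 483/11 + (-30 + N) = 153/11 + N)
L(-39, -36) - A = (153/11 - 39) - 1*(-156) = -276/11 + 156 = 1440/11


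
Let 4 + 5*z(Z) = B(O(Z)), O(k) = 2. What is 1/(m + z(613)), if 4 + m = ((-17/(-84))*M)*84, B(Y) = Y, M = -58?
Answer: -5/4952 ≈ -0.0010097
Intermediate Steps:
z(Z) = -⅖ (z(Z) = -⅘ + (⅕)*2 = -⅘ + ⅖ = -⅖)
m = -990 (m = -4 + (-17/(-84)*(-58))*84 = -4 + (-17*(-1/84)*(-58))*84 = -4 + ((17/84)*(-58))*84 = -4 - 493/42*84 = -4 - 986 = -990)
1/(m + z(613)) = 1/(-990 - ⅖) = 1/(-4952/5) = -5/4952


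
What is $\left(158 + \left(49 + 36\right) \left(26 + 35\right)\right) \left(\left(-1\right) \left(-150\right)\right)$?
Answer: $801450$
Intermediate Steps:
$\left(158 + \left(49 + 36\right) \left(26 + 35\right)\right) \left(\left(-1\right) \left(-150\right)\right) = \left(158 + 85 \cdot 61\right) 150 = \left(158 + 5185\right) 150 = 5343 \cdot 150 = 801450$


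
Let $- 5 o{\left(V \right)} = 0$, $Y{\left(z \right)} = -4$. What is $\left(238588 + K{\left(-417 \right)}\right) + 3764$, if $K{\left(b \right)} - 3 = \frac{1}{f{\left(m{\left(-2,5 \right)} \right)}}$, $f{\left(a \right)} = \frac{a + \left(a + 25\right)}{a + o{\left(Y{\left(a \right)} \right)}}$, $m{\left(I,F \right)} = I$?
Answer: $\frac{5089453}{21} \approx 2.4236 \cdot 10^{5}$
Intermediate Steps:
$o{\left(V \right)} = 0$ ($o{\left(V \right)} = \left(- \frac{1}{5}\right) 0 = 0$)
$f{\left(a \right)} = \frac{25 + 2 a}{a}$ ($f{\left(a \right)} = \frac{a + \left(a + 25\right)}{a + 0} = \frac{a + \left(25 + a\right)}{a} = \frac{25 + 2 a}{a}$)
$K{\left(b \right)} = \frac{61}{21}$ ($K{\left(b \right)} = 3 + \frac{1}{2 + \frac{25}{-2}} = 3 + \frac{1}{2 + 25 \left(- \frac{1}{2}\right)} = 3 + \frac{1}{2 - \frac{25}{2}} = 3 + \frac{1}{- \frac{21}{2}} = 3 - \frac{2}{21} = \frac{61}{21}$)
$\left(238588 + K{\left(-417 \right)}\right) + 3764 = \left(238588 + \frac{61}{21}\right) + 3764 = \frac{5010409}{21} + 3764 = \frac{5089453}{21}$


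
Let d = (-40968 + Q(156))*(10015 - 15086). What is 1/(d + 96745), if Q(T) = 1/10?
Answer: 10/2078449659 ≈ 4.8113e-9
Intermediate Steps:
Q(T) = 1/10
d = 2077482209/10 (d = (-40968 + 1/10)*(10015 - 15086) = -409679/10*(-5071) = 2077482209/10 ≈ 2.0775e+8)
1/(d + 96745) = 1/(2077482209/10 + 96745) = 1/(2078449659/10) = 10/2078449659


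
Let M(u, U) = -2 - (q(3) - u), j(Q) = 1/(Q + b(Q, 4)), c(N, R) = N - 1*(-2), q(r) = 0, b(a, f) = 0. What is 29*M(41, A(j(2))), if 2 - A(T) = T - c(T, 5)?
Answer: 1131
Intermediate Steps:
c(N, R) = 2 + N (c(N, R) = N + 2 = 2 + N)
j(Q) = 1/Q (j(Q) = 1/(Q + 0) = 1/Q)
A(T) = 4 (A(T) = 2 - (T - (2 + T)) = 2 - (T + (-2 - T)) = 2 - 1*(-2) = 2 + 2 = 4)
M(u, U) = -2 + u (M(u, U) = -2 - (0 - u) = -2 - (-1)*u = -2 + u)
29*M(41, A(j(2))) = 29*(-2 + 41) = 29*39 = 1131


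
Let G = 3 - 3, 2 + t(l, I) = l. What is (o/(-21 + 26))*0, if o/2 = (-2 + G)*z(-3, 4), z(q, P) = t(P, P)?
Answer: 0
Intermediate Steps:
t(l, I) = -2 + l
z(q, P) = -2 + P
G = 0
o = -8 (o = 2*((-2 + 0)*(-2 + 4)) = 2*(-2*2) = 2*(-4) = -8)
(o/(-21 + 26))*0 = -8/(-21 + 26)*0 = -8/5*0 = 0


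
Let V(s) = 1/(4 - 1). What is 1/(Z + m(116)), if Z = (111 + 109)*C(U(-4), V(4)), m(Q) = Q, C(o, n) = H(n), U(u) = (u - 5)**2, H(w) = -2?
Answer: -1/324 ≈ -0.0030864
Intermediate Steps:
V(s) = 1/3
U(u) = (-5 + u)**2
C(o, n) = -2
Z = -440 (Z = (111 + 109)*(-2) = 220*(-2) = -440)
1/(Z + m(116)) = 1/(-440 + 116) = 1/(-324) = -1/324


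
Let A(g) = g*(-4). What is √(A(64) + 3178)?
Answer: √2922 ≈ 54.056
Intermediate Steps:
A(g) = -4*g
√(A(64) + 3178) = √(-4*64 + 3178) = √(-256 + 3178) = √2922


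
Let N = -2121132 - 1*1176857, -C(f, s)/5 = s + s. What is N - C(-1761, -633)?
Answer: -3304319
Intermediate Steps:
C(f, s) = -10*s (C(f, s) = -5*(s + s) = -10*s)
N = -3297989 (N = -2121132 - 1176857 = -3297989)
N - C(-1761, -633) = -3297989 - (-10)*(-633) = -3297989 - 1*6330 = -3297989 - 6330 = -3304319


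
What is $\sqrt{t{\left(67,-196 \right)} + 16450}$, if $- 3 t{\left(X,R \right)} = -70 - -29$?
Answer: $\frac{\sqrt{148173}}{3} \approx 128.31$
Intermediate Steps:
$t{\left(X,R \right)} = \frac{41}{3}$ ($t{\left(X,R \right)} = - \frac{-70 - -29}{3} = - \frac{-70 + 29}{3} = \left(- \frac{1}{3}\right) \left(-41\right) = \frac{41}{3}$)
$\sqrt{t{\left(67,-196 \right)} + 16450} = \sqrt{\frac{41}{3} + 16450} = \sqrt{\frac{49391}{3}} = \frac{\sqrt{148173}}{3}$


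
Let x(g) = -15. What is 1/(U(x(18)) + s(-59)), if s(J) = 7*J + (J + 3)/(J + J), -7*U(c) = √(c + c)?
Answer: -23454683/9675687853 + 24367*I*√30/29027063559 ≈ -0.0024241 + 4.5979e-6*I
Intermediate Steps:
U(c) = -√2*√c/7 (U(c) = -√(c + c)/7 = -√2*√c/7)
s(J) = 7*J + (3 + J)/(2*J) (s(J) = 7*J + (3 + J)/((2*J)) = 7*J + (3 + J)*(1/(2*J)) = 7*J + (3 + J)/(2*J))
1/(U(x(18)) + s(-59)) = 1/(-√2*√(-15)/7 + (½)*(3 - 59*(1 + 14*(-59)))/(-59)) = 1/(-√2*I*√15/7 + (½)*(-1/59)*(3 - 59*(1 - 826))) = 1/(-I*√30/7 + (½)*(-1/59)*(3 - 59*(-825))) = 1/(-I*√30/7 + (½)*(-1/59)*(3 + 48675)) = 1/(-I*√30/7 + (½)*(-1/59)*48678) = 1/(-I*√30/7 - 24339/59) = 1/(-24339/59 - I*√30/7)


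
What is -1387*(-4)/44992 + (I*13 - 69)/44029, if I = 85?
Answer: 3827429/26065168 ≈ 0.14684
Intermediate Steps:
-1387*(-4)/44992 + (I*13 - 69)/44029 = -1387*(-4)/44992 + (85*13 - 69)/44029 = 5548*(1/44992) + (1105 - 69)*(1/44029) = 73/592 + 1036*(1/44029) = 73/592 + 1036/44029 = 3827429/26065168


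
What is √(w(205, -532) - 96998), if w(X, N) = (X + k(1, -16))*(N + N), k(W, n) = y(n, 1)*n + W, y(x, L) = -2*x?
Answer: √228586 ≈ 478.11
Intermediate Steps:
k(W, n) = W - 2*n² (k(W, n) = (-2*n)*n + W = -2*n² + W = W - 2*n²)
w(X, N) = 2*N*(-511 + X) (w(X, N) = (X + (1 - 2*(-16)²))*(N + N) = (X + (1 - 2*256))*(2*N) = (X + (1 - 512))*(2*N) = (X - 511)*(2*N) = (-511 + X)*(2*N) = 2*N*(-511 + X))
√(w(205, -532) - 96998) = √(2*(-532)*(-511 + 205) - 96998) = √(2*(-532)*(-306) - 96998) = √(325584 - 96998) = √228586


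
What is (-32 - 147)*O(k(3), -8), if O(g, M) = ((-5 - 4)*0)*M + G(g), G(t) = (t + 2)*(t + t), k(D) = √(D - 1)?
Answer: -716 - 716*√2 ≈ -1728.6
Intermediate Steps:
k(D) = √(-1 + D)
G(t) = 2*t*(2 + t) (G(t) = (2 + t)*(2*t) = 2*t*(2 + t))
O(g, M) = 2*g*(2 + g) (O(g, M) = ((-5 - 4)*0)*M + 2*g*(2 + g) = (-9*0)*M + 2*g*(2 + g) = 0*M + 2*g*(2 + g) = 0 + 2*g*(2 + g) = 2*g*(2 + g))
(-32 - 147)*O(k(3), -8) = (-32 - 147)*(2*√(-1 + 3)*(2 + √(-1 + 3))) = -358*√2*(2 + √2)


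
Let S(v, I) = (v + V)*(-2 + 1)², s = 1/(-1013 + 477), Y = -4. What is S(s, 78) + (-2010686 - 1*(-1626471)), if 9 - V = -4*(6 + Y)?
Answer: -205930129/536 ≈ -3.8420e+5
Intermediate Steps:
s = -1/536 (s = 1/(-536) = -1/536 ≈ -0.0018657)
V = 17 (V = 9 - (-4)*(6 - 4) = 9 - (-4)*2 = 9 - 1*(-8) = 9 + 8 = 17)
S(v, I) = 17 + v (S(v, I) = (v + 17)*(-2 + 1)² = (17 + v)*(-1)² = (17 + v)*1 = 17 + v)
S(s, 78) + (-2010686 - 1*(-1626471)) = (17 - 1/536) + (-2010686 - 1*(-1626471)) = 9111/536 + (-2010686 + 1626471) = 9111/536 - 384215 = -205930129/536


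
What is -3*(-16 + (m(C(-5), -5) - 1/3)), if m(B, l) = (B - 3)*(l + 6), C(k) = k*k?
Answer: -17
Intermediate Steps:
C(k) = k**2
m(B, l) = (-3 + B)*(6 + l)
-3*(-16 + (m(C(-5), -5) - 1/3)) = -3*(-16 + ((-18 - 3*(-5) + 6*(-5)**2 + (-5)**2*(-5)) - 1/3)) = -3*(-16 + ((-18 + 15 + 6*25 + 25*(-5)) - 1*1/3)) = -3*(-16 + ((-18 + 15 + 150 - 125) - 1/3)) = -3*(-16 + (22 - 1/3)) = -3*(-16 + 65/3) = -3*17/3 = -17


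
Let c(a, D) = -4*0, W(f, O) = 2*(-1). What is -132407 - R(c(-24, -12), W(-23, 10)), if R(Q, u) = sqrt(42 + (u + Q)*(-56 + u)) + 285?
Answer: -132692 - sqrt(158) ≈ -1.3270e+5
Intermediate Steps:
W(f, O) = -2
c(a, D) = 0
R(Q, u) = 285 + sqrt(42 + (-56 + u)*(Q + u)) (R(Q, u) = sqrt(42 + (Q + u)*(-56 + u)) + 285 = sqrt(42 + (-56 + u)*(Q + u)) + 285 = 285 + sqrt(42 + (-56 + u)*(Q + u)))
-132407 - R(c(-24, -12), W(-23, 10)) = -132407 - (285 + sqrt(42 + (-2)**2 - 56*0 - 56*(-2) + 0*(-2))) = -132407 - (285 + sqrt(42 + 4 + 0 + 112 + 0)) = -132407 - (285 + sqrt(158)) = -132407 + (-285 - sqrt(158)) = -132692 - sqrt(158)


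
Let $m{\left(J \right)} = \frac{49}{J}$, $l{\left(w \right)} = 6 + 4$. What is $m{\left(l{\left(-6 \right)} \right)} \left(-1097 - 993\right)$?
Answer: $-10241$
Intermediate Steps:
$l{\left(w \right)} = 10$
$m{\left(l{\left(-6 \right)} \right)} \left(-1097 - 993\right) = \frac{49}{10} \left(-1097 - 993\right) = 49 \cdot \frac{1}{10} \left(-1097 - 993\right) = \frac{49}{10} \left(-2090\right) = -10241$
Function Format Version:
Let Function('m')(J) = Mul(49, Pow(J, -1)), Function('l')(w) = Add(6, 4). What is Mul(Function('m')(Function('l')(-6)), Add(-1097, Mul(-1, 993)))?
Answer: -10241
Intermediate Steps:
Function('l')(w) = 10
Mul(Function('m')(Function('l')(-6)), Add(-1097, Mul(-1, 993))) = Mul(Mul(49, Pow(10, -1)), Add(-1097, Mul(-1, 993))) = Mul(Mul(49, Rational(1, 10)), Add(-1097, -993)) = Mul(Rational(49, 10), -2090) = -10241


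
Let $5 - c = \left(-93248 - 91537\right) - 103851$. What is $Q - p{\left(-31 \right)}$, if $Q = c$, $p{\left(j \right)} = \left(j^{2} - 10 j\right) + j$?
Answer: $287401$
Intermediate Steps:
$c = 288641$ ($c = 5 - \left(\left(-93248 - 91537\right) - 103851\right) = 5 - \left(-184785 - 103851\right) = 5 - -288636 = 5 + 288636 = 288641$)
$p{\left(j \right)} = j^{2} - 9 j$
$Q = 288641$
$Q - p{\left(-31 \right)} = 288641 - - 31 \left(-9 - 31\right) = 288641 - \left(-31\right) \left(-40\right) = 288641 - 1240 = 287401$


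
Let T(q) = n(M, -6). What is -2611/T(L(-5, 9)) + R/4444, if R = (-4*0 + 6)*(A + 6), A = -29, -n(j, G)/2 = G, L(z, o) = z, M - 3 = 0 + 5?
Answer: -2901235/13332 ≈ -217.61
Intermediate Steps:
M = 8 (M = 3 + (0 + 5) = 3 + 5 = 8)
n(j, G) = -2*G
T(q) = 12 (T(q) = -2*(-6) = 12)
R = -138 (R = (-4*0 + 6)*(-29 + 6) = (0 + 6)*(-23) = 6*(-23) = -138)
-2611/T(L(-5, 9)) + R/4444 = -2611/12 - 138/4444 = -2611*1/12 - 138*1/4444 = -2611/12 - 69/2222 = -2901235/13332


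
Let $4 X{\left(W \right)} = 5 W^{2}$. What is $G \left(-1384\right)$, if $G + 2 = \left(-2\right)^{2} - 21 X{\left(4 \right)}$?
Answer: $578512$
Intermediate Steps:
$X{\left(W \right)} = \frac{5 W^{2}}{4}$
$G = -418$ ($G = -2 + \left(\left(-2\right)^{2} - 21 \frac{5 \cdot 4^{2}}{4}\right) = -2 + \left(4 - 21 \cdot \frac{5}{4} \cdot 16\right) = -2 + \left(4 - 420\right) = -2 - 416 = -418$)
$G \left(-1384\right) = \left(-418\right) \left(-1384\right) = 578512$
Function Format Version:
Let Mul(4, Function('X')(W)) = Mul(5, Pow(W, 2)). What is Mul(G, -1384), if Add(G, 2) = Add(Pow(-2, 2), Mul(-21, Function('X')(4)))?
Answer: 578512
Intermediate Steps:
Function('X')(W) = Mul(Rational(5, 4), Pow(W, 2)) (Function('X')(W) = Mul(Rational(1, 4), Mul(5, Pow(W, 2))) = Mul(Rational(5, 4), Pow(W, 2)))
G = -418 (G = Add(-2, Add(Pow(-2, 2), Mul(-21, Mul(Rational(5, 4), Pow(4, 2))))) = Add(-2, Add(4, Mul(-21, Mul(Rational(5, 4), 16)))) = Add(-2, Add(4, Mul(-21, 20))) = Add(-2, Add(4, -420)) = Add(-2, -416) = -418)
Mul(G, -1384) = Mul(-418, -1384) = 578512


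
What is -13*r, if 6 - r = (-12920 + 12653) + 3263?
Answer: 38870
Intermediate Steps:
r = -2990 (r = 6 - ((-12920 + 12653) + 3263) = 6 - (-267 + 3263) = 6 - 1*2996 = 6 - 2996 = -2990)
-13*r = -13*(-2990) = 38870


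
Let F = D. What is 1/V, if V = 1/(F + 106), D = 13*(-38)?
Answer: -388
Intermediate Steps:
D = -494
F = -494
V = -1/388 (V = 1/(-494 + 106) = 1/(-388) = -1/388 ≈ -0.0025773)
1/V = 1/(-1/388) = -388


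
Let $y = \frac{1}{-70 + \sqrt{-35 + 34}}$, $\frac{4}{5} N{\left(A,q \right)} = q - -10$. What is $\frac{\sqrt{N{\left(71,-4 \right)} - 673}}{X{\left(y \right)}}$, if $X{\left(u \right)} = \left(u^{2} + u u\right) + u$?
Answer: $\frac{\sqrt{22} \left(2 - 136 i\right) \left(53889 - 1540 i\right)}{18500} \approx -25.775 - 1858.9 i$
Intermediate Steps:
$N{\left(A,q \right)} = \frac{25}{2} + \frac{5 q}{4}$ ($N{\left(A,q \right)} = \frac{5 \left(q - -10\right)}{4} = \frac{5 \left(q + 10\right)}{4} = \frac{5 \left(10 + q\right)}{4} = \frac{25}{2} + \frac{5 q}{4}$)
$y = \frac{-70 - i}{4901}$ ($y = \frac{1}{-70 + \sqrt{-1}} = \frac{1}{-70 + i} = \frac{-70 - i}{4901} \approx -0.014283 - 0.00020404 i$)
$X{\left(u \right)} = u + 2 u^{2}$ ($X{\left(u \right)} = \left(u^{2} + u^{2}\right) + u = 2 u^{2} + u = u + 2 u^{2}$)
$\frac{\sqrt{N{\left(71,-4 \right)} - 673}}{X{\left(y \right)}} = \frac{\sqrt{\left(\frac{25}{2} + \frac{5}{4} \left(-4\right)\right) - 673}}{\left(- \frac{70}{4901} - \frac{i}{4901}\right) \left(1 + 2 \left(- \frac{70}{4901} - \frac{i}{4901}\right)\right)} = \frac{\sqrt{\left(\frac{25}{2} - 5\right) - 673}}{\left(- \frac{70}{4901} - \frac{i}{4901}\right) \left(1 - \left(\frac{140}{4901} + \frac{2 i}{4901}\right)\right)} = \frac{\sqrt{\frac{15}{2} - 673}}{\left(- \frac{70}{4901} - \frac{i}{4901}\right) \left(\frac{4761}{4901} - \frac{2 i}{4901}\right)} = \sqrt{- \frac{1331}{2}} \frac{24019801 \left(- \frac{70}{4901} + \frac{i}{4901}\right) \left(\frac{4761}{4901} + \frac{2 i}{4901}\right)}{4625} = \frac{11 i \sqrt{22}}{2} \frac{24019801 \left(- \frac{70}{4901} + \frac{i}{4901}\right) \left(\frac{4761}{4901} + \frac{2 i}{4901}\right)}{4625} = \frac{264217811 i \sqrt{22} \left(- \frac{70}{4901} + \frac{i}{4901}\right) \left(\frac{4761}{4901} + \frac{2 i}{4901}\right)}{9250}$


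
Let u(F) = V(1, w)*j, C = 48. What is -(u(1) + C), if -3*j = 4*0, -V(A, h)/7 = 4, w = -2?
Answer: -48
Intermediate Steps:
V(A, h) = -28 (V(A, h) = -7*4 = -28)
j = 0 (j = -4*0/3 = -⅓*0 = 0)
u(F) = 0 (u(F) = -28*0 = 0)
-(u(1) + C) = -(0 + 48) = -1*48 = -48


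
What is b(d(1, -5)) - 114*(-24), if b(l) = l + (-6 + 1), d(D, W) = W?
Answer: 2726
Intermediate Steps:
b(l) = -5 + l (b(l) = l - 5 = -5 + l)
b(d(1, -5)) - 114*(-24) = (-5 - 5) - 114*(-24) = -10 + 2736 = 2726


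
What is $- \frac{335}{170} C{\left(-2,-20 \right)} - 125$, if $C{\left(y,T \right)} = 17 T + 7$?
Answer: $\frac{18061}{34} \approx 531.21$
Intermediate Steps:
$C{\left(y,T \right)} = 7 + 17 T$
$- \frac{335}{170} C{\left(-2,-20 \right)} - 125 = - \frac{335}{170} \left(7 + 17 \left(-20\right)\right) - 125 = \left(-335\right) \frac{1}{170} \left(7 - 340\right) - 125 = \left(- \frac{67}{34}\right) \left(-333\right) - 125 = \frac{22311}{34} - 125 = \frac{18061}{34}$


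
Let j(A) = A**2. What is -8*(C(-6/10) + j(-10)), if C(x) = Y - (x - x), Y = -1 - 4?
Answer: -760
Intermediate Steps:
Y = -5
C(x) = -5 (C(x) = -5 - (x - x) = -5 - 1*0 = -5 + 0 = -5)
-8*(C(-6/10) + j(-10)) = -8*(-5 + (-10)**2) = -8*(-5 + 100) = -8*95 = -760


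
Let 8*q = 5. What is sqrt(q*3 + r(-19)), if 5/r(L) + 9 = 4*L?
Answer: sqrt(8398)/68 ≈ 1.3477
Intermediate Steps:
q = 5/8 (q = (1/8)*5 = 5/8 ≈ 0.62500)
r(L) = 5/(-9 + 4*L)
sqrt(q*3 + r(-19)) = sqrt((5/8)*3 + 5/(-9 + 4*(-19))) = sqrt(15/8 + 5/(-9 - 76)) = sqrt(15/8 + 5/(-85)) = sqrt(15/8 + 5*(-1/85)) = sqrt(15/8 - 1/17) = sqrt(247/136) = sqrt(8398)/68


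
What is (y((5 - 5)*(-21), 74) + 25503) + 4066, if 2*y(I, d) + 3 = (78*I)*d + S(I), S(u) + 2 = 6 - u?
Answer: 59139/2 ≈ 29570.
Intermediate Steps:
S(u) = 4 - u (S(u) = -2 + (6 - u) = 4 - u)
y(I, d) = ½ - I/2 + 39*I*d (y(I, d) = -3/2 + ((78*I)*d + (4 - I))/2 = -3/2 + (78*I*d + (4 - I))/2 = -3/2 + (4 - I + 78*I*d)/2 = -3/2 + (2 - I/2 + 39*I*d) = ½ - I/2 + 39*I*d)
(y((5 - 5)*(-21), 74) + 25503) + 4066 = ((½ - (5 - 5)*(-21)/2 + 39*((5 - 5)*(-21))*74) + 25503) + 4066 = ((½ - 0*(-21) + 39*(0*(-21))*74) + 25503) + 4066 = ((½ - ½*0 + 39*0*74) + 25503) + 4066 = ((½ + 0 + 0) + 25503) + 4066 = (½ + 25503) + 4066 = 51007/2 + 4066 = 59139/2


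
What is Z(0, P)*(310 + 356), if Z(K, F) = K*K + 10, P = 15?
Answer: 6660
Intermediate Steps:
Z(K, F) = 10 + K**2 (Z(K, F) = K**2 + 10 = 10 + K**2)
Z(0, P)*(310 + 356) = (10 + 0**2)*(310 + 356) = (10 + 0)*666 = 10*666 = 6660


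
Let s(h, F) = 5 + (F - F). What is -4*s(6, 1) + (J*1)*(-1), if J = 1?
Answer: -21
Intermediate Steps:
s(h, F) = 5 (s(h, F) = 5 + 0 = 5)
-4*s(6, 1) + (J*1)*(-1) = -4*5 + (1*1)*(-1) = -20 + 1*(-1) = -20 - 1 = -21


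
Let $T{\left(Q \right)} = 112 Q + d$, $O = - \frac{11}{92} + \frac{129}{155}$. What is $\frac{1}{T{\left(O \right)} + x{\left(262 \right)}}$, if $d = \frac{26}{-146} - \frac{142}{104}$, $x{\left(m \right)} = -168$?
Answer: $- \frac{13532740}{1214182711} \approx -0.011146$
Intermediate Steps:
$O = \frac{10163}{14260}$ ($O = \left(-11\right) \frac{1}{92} + 129 \cdot \frac{1}{155} = - \frac{11}{92} + \frac{129}{155} = \frac{10163}{14260} \approx 0.71269$)
$d = - \frac{5859}{3796}$ ($d = 26 \left(- \frac{1}{146}\right) - \frac{71}{52} = - \frac{13}{73} - \frac{71}{52} = - \frac{5859}{3796} \approx -1.5435$)
$T{\left(Q \right)} = - \frac{5859}{3796} + 112 Q$ ($T{\left(Q \right)} = 112 Q - \frac{5859}{3796} = - \frac{5859}{3796} + 112 Q$)
$\frac{1}{T{\left(O \right)} + x{\left(262 \right)}} = \frac{1}{\left(- \frac{5859}{3796} + 112 \cdot \frac{10163}{14260}\right) - 168} = \frac{1}{\left(- \frac{5859}{3796} + \frac{284564}{3565}\right) - 168} = \frac{1}{\frac{1059317609}{13532740} - 168} = \frac{1}{- \frac{1214182711}{13532740}} = - \frac{13532740}{1214182711}$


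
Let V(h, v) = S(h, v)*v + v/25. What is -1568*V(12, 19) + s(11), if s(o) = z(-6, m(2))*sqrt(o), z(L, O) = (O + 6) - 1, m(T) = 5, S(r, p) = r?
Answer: -8967392/25 + 10*sqrt(11) ≈ -3.5866e+5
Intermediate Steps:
z(L, O) = 5 + O (z(L, O) = (6 + O) - 1 = 5 + O)
V(h, v) = v/25 + h*v (V(h, v) = h*v + v/25 = v/25 + h*v)
s(o) = 10*sqrt(o) (s(o) = (5 + 5)*sqrt(o) = 10*sqrt(o))
-1568*V(12, 19) + s(11) = -29792*(1/25 + 12) + 10*sqrt(11) = -29792*301/25 + 10*sqrt(11) = -1568*5719/25 + 10*sqrt(11) = -8967392/25 + 10*sqrt(11)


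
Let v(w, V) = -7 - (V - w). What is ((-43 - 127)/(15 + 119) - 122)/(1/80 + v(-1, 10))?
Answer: 660720/96413 ≈ 6.8530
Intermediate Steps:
v(w, V) = -7 + w - V (v(w, V) = -7 + (w - V) = -7 + w - V)
((-43 - 127)/(15 + 119) - 122)/(1/80 + v(-1, 10)) = ((-43 - 127)/(15 + 119) - 122)/(1/80 + (-7 - 1 - 1*10)) = (-170/134 - 122)/(1/80 + (-7 - 1 - 10)) = (-170*1/134 - 122)/(1/80 - 18) = (-85/67 - 122)/(-1439/80) = -8259/67*(-80/1439) = 660720/96413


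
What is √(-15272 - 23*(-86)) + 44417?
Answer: 44417 + 17*I*√46 ≈ 44417.0 + 115.3*I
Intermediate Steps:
√(-15272 - 23*(-86)) + 44417 = √(-15272 + 1978) + 44417 = √(-13294) + 44417 = 17*I*√46 + 44417 = 44417 + 17*I*√46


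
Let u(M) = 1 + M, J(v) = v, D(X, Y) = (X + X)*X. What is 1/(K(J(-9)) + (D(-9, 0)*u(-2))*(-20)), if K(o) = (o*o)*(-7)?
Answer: 1/2673 ≈ 0.00037411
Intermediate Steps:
D(X, Y) = 2*X² (D(X, Y) = (2*X)*X = 2*X²)
K(o) = -7*o² (K(o) = o²*(-7) = -7*o²)
1/(K(J(-9)) + (D(-9, 0)*u(-2))*(-20)) = 1/(-7*(-9)² + ((2*(-9)²)*(1 - 2))*(-20)) = 1/(-7*81 + ((2*81)*(-1))*(-20)) = 1/(-567 + (162*(-1))*(-20)) = 1/(-567 - 162*(-20)) = 1/(-567 + 3240) = 1/2673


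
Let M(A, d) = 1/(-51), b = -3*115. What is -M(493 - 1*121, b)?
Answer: 1/51 ≈ 0.019608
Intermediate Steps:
b = -345
M(A, d) = -1/51
-M(493 - 1*121, b) = -1*(-1/51) = 1/51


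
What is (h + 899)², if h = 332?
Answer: 1515361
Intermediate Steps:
(h + 899)² = (332 + 899)² = 1231² = 1515361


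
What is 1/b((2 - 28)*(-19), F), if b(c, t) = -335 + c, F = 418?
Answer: 1/159 ≈ 0.0062893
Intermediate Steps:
1/b((2 - 28)*(-19), F) = 1/(-335 + (2 - 28)*(-19)) = 1/(-335 - 26*(-19)) = 1/(-335 + 494) = 1/159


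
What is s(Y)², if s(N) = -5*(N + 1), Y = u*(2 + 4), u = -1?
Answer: 625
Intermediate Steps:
Y = -6 (Y = -(2 + 4) = -1*6 = -6)
s(N) = -5 - 5*N (s(N) = -5*(1 + N) = -5 - 5*N)
s(Y)² = (-5 - 5*(-6))² = (-5 + 30)² = 25² = 625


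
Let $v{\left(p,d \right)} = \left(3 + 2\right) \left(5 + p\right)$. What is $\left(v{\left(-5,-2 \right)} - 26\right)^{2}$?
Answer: $676$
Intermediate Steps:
$v{\left(p,d \right)} = 25 + 5 p$ ($v{\left(p,d \right)} = 5 \left(5 + p\right) = 25 + 5 p$)
$\left(v{\left(-5,-2 \right)} - 26\right)^{2} = \left(\left(25 + 5 \left(-5\right)\right) - 26\right)^{2} = \left(\left(25 - 25\right) - 26\right)^{2} = \left(0 - 26\right)^{2} = \left(-26\right)^{2} = 676$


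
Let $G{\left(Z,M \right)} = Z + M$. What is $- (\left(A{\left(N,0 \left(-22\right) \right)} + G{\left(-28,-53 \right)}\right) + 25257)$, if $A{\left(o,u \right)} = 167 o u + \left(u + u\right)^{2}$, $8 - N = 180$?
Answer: $-25176$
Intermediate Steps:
$N = -172$ ($N = 8 - 180 = -172$)
$A{\left(o,u \right)} = 4 u^{2} + 167 o u$ ($A{\left(o,u \right)} = 167 o u + \left(2 u\right)^{2} = 167 o u + 4 u^{2} = 4 u^{2} + 167 o u$)
$G{\left(Z,M \right)} = M + Z$
$- (\left(A{\left(N,0 \left(-22\right) \right)} + G{\left(-28,-53 \right)}\right) + 25257) = - (\left(0 \left(-22\right) \left(4 \cdot 0 \left(-22\right) + 167 \left(-172\right)\right) - 81\right) + 25257) = - (\left(0 \left(4 \cdot 0 - 28724\right) - 81\right) + 25257) = - (\left(0 \left(0 - 28724\right) - 81\right) + 25257) = - (\left(0 \left(-28724\right) - 81\right) + 25257) = - (\left(0 - 81\right) + 25257) = - (-81 + 25257) = \left(-1\right) 25176 = -25176$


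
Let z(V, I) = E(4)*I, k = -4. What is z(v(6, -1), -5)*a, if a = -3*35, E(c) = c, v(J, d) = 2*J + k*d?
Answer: 2100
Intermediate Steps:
v(J, d) = -4*d + 2*J (v(J, d) = 2*J - 4*d = -4*d + 2*J)
z(V, I) = 4*I
a = -105
z(v(6, -1), -5)*a = (4*(-5))*(-105) = -20*(-105) = 2100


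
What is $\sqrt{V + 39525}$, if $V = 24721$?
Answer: $\sqrt{64246} \approx 253.47$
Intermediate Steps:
$\sqrt{V + 39525} = \sqrt{24721 + 39525} = \sqrt{64246}$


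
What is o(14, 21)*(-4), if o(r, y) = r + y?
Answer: -140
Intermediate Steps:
o(14, 21)*(-4) = (14 + 21)*(-4) = 35*(-4) = -140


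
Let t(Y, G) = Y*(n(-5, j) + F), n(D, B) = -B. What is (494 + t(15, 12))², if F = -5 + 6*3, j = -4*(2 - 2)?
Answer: 474721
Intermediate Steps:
j = 0 (j = -4*0 = 0)
F = 13 (F = -5 + 18 = 13)
t(Y, G) = 13*Y (t(Y, G) = Y*(-1*0 + 13) = Y*(0 + 13) = Y*13 = 13*Y)
(494 + t(15, 12))² = (494 + 13*15)² = (494 + 195)² = 689² = 474721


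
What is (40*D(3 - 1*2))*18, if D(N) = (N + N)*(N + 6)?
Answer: 10080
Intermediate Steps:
D(N) = 2*N*(6 + N) (D(N) = (2*N)*(6 + N) = 2*N*(6 + N))
(40*D(3 - 1*2))*18 = (40*(2*(3 - 1*2)*(6 + (3 - 1*2))))*18 = (40*(2*(3 - 2)*(6 + (3 - 2))))*18 = (40*(2*1*(6 + 1)))*18 = (40*(2*1*7))*18 = (40*14)*18 = 560*18 = 10080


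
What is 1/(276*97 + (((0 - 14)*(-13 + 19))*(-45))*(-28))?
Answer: -1/79068 ≈ -1.2647e-5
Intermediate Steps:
1/(276*97 + (((0 - 14)*(-13 + 19))*(-45))*(-28)) = 1/(26772 + (-14*6*(-45))*(-28)) = 1/(26772 - 84*(-45)*(-28)) = 1/(26772 + 3780*(-28)) = 1/(26772 - 105840) = 1/(-79068) = -1/79068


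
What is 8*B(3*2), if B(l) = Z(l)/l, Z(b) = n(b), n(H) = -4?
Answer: -16/3 ≈ -5.3333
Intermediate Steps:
Z(b) = -4
B(l) = -4/l
8*B(3*2) = 8*(-4/(3*2)) = 8*(-4/6) = 8*(-4*⅙) = 8*(-⅔) = -16/3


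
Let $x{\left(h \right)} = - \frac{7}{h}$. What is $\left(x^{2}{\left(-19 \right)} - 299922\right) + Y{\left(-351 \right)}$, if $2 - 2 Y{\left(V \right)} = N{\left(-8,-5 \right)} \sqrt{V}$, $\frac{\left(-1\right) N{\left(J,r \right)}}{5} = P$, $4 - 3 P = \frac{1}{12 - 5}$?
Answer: $- \frac{108271432}{361} + \frac{135 i \sqrt{39}}{14} \approx -2.9992 \cdot 10^{5} + 60.22 i$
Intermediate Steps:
$P = \frac{9}{7}$ ($P = \frac{4}{3} - \frac{1}{3 \left(12 - 5\right)} = \frac{4}{3} - \frac{1}{3 \cdot 7} = \frac{4}{3} - \frac{1}{21} = \frac{9}{7} \approx 1.2857$)
$N{\left(J,r \right)} = - \frac{45}{7}$ ($N{\left(J,r \right)} = \left(-5\right) \frac{9}{7} = - \frac{45}{7}$)
$Y{\left(V \right)} = 1 + \frac{45 \sqrt{V}}{14}$ ($Y{\left(V \right)} = 1 - \frac{\left(- \frac{45}{7}\right) \sqrt{V}}{2} = 1 + \frac{45 \sqrt{V}}{14}$)
$\left(x^{2}{\left(-19 \right)} - 299922\right) + Y{\left(-351 \right)} = \left(\left(- \frac{7}{-19}\right)^{2} - 299922\right) + \left(1 + \frac{45 \sqrt{-351}}{14}\right) = \left(\left(\left(-7\right) \left(- \frac{1}{19}\right)\right)^{2} - 299922\right) + \left(1 + \frac{45 \cdot 3 i \sqrt{39}}{14}\right) = \left(\left(\frac{7}{19}\right)^{2} - 299922\right) + \left(1 + \frac{135 i \sqrt{39}}{14}\right) = \left(\frac{49}{361} - 299922\right) + \left(1 + \frac{135 i \sqrt{39}}{14}\right) = - \frac{108271793}{361} + \left(1 + \frac{135 i \sqrt{39}}{14}\right) = - \frac{108271432}{361} + \frac{135 i \sqrt{39}}{14}$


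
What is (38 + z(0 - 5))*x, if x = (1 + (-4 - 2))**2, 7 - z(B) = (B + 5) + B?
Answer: 1250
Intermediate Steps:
z(B) = 2 - 2*B (z(B) = 7 - ((B + 5) + B) = 7 - ((5 + B) + B) = 7 - (5 + 2*B) = 7 + (-5 - 2*B) = 2 - 2*B)
x = 25 (x = (1 - 6)**2 = (-5)**2 = 25)
(38 + z(0 - 5))*x = (38 + (2 - 2*(0 - 5)))*25 = (38 + (2 - 2*(-5)))*25 = (38 + (2 + 10))*25 = (38 + 12)*25 = 50*25 = 1250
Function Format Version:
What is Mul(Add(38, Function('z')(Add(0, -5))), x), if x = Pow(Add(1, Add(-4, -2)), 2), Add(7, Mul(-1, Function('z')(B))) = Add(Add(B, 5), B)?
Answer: 1250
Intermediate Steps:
Function('z')(B) = Add(2, Mul(-2, B)) (Function('z')(B) = Add(7, Mul(-1, Add(Add(B, 5), B))) = Add(7, Mul(-1, Add(Add(5, B), B))) = Add(7, Mul(-1, Add(5, Mul(2, B)))) = Add(7, Add(-5, Mul(-2, B))) = Add(2, Mul(-2, B)))
x = 25 (x = Pow(Add(1, -6), 2) = Pow(-5, 2) = 25)
Mul(Add(38, Function('z')(Add(0, -5))), x) = Mul(Add(38, Add(2, Mul(-2, Add(0, -5)))), 25) = Mul(Add(38, Add(2, Mul(-2, -5))), 25) = Mul(Add(38, Add(2, 10)), 25) = Mul(Add(38, 12), 25) = Mul(50, 25) = 1250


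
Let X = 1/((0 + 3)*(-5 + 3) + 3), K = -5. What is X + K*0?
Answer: -⅓ ≈ -0.33333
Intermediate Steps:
X = -⅓ (X = 1/(3*(-2) + 3) = 1/(-6 + 3) = 1/(-3) = -⅓ ≈ -0.33333)
X + K*0 = -⅓ - 5*0 = -⅓ + 0 = -⅓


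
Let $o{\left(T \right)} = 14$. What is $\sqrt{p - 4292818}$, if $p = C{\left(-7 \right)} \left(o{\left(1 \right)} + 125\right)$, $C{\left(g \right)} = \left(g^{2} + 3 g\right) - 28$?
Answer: $i \sqrt{4292818} \approx 2071.9 i$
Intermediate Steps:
$C{\left(g \right)} = -28 + g^{2} + 3 g$
$p = 0$ ($p = \left(-28 + \left(-7\right)^{2} + 3 \left(-7\right)\right) \left(14 + 125\right) = \left(-28 + 49 - 21\right) 139 = 0 \cdot 139 = 0$)
$\sqrt{p - 4292818} = \sqrt{0 - 4292818} = \sqrt{-4292818} = i \sqrt{4292818}$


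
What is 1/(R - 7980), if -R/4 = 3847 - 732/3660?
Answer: -5/116836 ≈ -4.2795e-5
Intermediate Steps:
R = -76936/5 (R = -4*(3847 - 732/3660) = -4*(3847 - 732*1/3660) = -4*(3847 - 1/5) = -4*19234/5 = -76936/5 ≈ -15387.)
1/(R - 7980) = 1/(-76936/5 - 7980) = 1/(-116836/5) = -5/116836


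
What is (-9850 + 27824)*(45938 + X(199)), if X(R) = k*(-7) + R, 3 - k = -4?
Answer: 828385712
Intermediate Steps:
k = 7 (k = 3 - 1*(-4) = 3 + 4 = 7)
X(R) = -49 + R (X(R) = 7*(-7) + R = -49 + R)
(-9850 + 27824)*(45938 + X(199)) = (-9850 + 27824)*(45938 + (-49 + 199)) = 17974*(45938 + 150) = 17974*46088 = 828385712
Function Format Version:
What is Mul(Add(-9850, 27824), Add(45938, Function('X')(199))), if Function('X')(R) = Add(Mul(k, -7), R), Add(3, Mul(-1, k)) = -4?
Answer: 828385712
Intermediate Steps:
k = 7 (k = Add(3, Mul(-1, -4)) = Add(3, 4) = 7)
Function('X')(R) = Add(-49, R) (Function('X')(R) = Add(Mul(7, -7), R) = Add(-49, R))
Mul(Add(-9850, 27824), Add(45938, Function('X')(199))) = Mul(Add(-9850, 27824), Add(45938, Add(-49, 199))) = Mul(17974, Add(45938, 150)) = Mul(17974, 46088) = 828385712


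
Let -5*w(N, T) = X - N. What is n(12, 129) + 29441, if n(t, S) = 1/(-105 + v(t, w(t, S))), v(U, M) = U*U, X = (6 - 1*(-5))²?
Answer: 1148200/39 ≈ 29441.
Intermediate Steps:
X = 121 (X = (6 + 5)² = 11² = 121)
w(N, T) = -121/5 + N/5 (w(N, T) = -(121 - N)/5 = -121/5 + N/5)
v(U, M) = U²
n(t, S) = 1/(-105 + t²)
n(12, 129) + 29441 = 1/(-105 + 12²) + 29441 = 1/(-105 + 144) + 29441 = 1/39 + 29441 = 1148200/39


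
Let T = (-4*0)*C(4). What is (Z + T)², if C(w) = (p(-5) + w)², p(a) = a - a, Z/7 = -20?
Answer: 19600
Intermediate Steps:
Z = -140 (Z = 7*(-20) = -140)
p(a) = 0
C(w) = w² (C(w) = (0 + w)² = w²)
T = 0 (T = -4*0*4² = 0*16 = 0)
(Z + T)² = (-140 + 0)² = (-140)² = 19600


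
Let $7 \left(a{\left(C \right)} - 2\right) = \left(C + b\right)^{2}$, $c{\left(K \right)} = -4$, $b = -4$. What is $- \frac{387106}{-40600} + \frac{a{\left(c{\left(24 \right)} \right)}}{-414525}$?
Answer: $\frac{213952883}{22439620} \approx 9.5346$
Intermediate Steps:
$a{\left(C \right)} = 2 + \frac{\left(-4 + C\right)^{2}}{7}$ ($a{\left(C \right)} = 2 + \frac{\left(C - 4\right)^{2}}{7} = 2 + \frac{\left(-4 + C\right)^{2}}{7}$)
$- \frac{387106}{-40600} + \frac{a{\left(c{\left(24 \right)} \right)}}{-414525} = - \frac{387106}{-40600} + \frac{2 + \frac{\left(-4 - 4\right)^{2}}{7}}{-414525} = \left(-387106\right) \left(- \frac{1}{40600}\right) + \left(2 + \frac{\left(-8\right)^{2}}{7}\right) \left(- \frac{1}{414525}\right) = \frac{193553}{20300} + \left(2 + \frac{1}{7} \cdot 64\right) \left(- \frac{1}{414525}\right) = \frac{193553}{20300} + \left(2 + \frac{64}{7}\right) \left(- \frac{1}{414525}\right) = \frac{193553}{20300} + \frac{78}{7} \left(- \frac{1}{414525}\right) = \frac{193553}{20300} - \frac{26}{967225} = \frac{213952883}{22439620}$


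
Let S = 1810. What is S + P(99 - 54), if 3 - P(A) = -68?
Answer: 1881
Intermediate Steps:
P(A) = 71 (P(A) = 3 - 1*(-68) = 3 + 68 = 71)
S + P(99 - 54) = 1810 + 71 = 1881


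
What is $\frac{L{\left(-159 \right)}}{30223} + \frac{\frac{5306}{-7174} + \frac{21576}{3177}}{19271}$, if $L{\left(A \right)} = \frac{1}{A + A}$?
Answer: $\frac{24540465411915}{78172458370834478} \approx 0.00031393$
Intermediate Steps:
$L{\left(A \right)} = \frac{1}{2 A}$
$\frac{L{\left(-159 \right)}}{30223} + \frac{\frac{5306}{-7174} + \frac{21576}{3177}}{19271} = \frac{\frac{1}{2} \frac{1}{-159}}{30223} + \frac{\frac{5306}{-7174} + \frac{21576}{3177}}{19271} = \frac{1}{2} \left(- \frac{1}{159}\right) \frac{1}{30223} + \left(5306 \left(- \frac{1}{7174}\right) + 21576 \cdot \frac{1}{3177}\right) \frac{1}{19271} = \left(- \frac{1}{318}\right) \frac{1}{30223} + \left(- \frac{2653}{3587} + \frac{7192}{1059}\right) \frac{1}{19271} = - \frac{1}{9610914} + \frac{22988177}{3798633} \cdot \frac{1}{19271} = - \frac{1}{9610914} + \frac{22988177}{73203456543} = \frac{24540465411915}{78172458370834478}$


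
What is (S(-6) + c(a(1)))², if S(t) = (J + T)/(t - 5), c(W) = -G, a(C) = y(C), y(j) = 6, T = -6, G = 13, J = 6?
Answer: 169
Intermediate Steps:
a(C) = 6
c(W) = -13 (c(W) = -1*13 = -13)
S(t) = 0 (S(t) = (6 - 6)/(t - 5) = 0/(-5 + t) = 0)
(S(-6) + c(a(1)))² = (0 - 13)² = (-13)² = 169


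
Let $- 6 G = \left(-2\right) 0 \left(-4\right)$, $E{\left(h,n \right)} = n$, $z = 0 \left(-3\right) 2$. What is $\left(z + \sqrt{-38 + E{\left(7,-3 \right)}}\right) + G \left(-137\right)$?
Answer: $i \sqrt{41} \approx 6.4031 i$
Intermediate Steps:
$z = 0$ ($z = 0 \cdot 2 = 0$)
$G = 0$ ($G = - \frac{\left(-2\right) 0 \left(-4\right)}{6} = - \frac{0 \left(-4\right)}{6} = \left(- \frac{1}{6}\right) 0 = 0$)
$\left(z + \sqrt{-38 + E{\left(7,-3 \right)}}\right) + G \left(-137\right) = \left(0 + \sqrt{-38 - 3}\right) + 0 \left(-137\right) = \left(0 + \sqrt{-41}\right) + 0 = \left(0 + i \sqrt{41}\right) + 0 = i \sqrt{41} + 0 = i \sqrt{41}$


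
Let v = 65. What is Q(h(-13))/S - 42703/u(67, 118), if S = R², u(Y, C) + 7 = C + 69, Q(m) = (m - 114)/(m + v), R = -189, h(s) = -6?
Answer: -3333268871/14050260 ≈ -237.24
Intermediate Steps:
Q(m) = (-114 + m)/(65 + m) (Q(m) = (m - 114)/(m + 65) = (-114 + m)/(65 + m))
u(Y, C) = 62 + C (u(Y, C) = -7 + (C + 69) = -7 + (69 + C) = 62 + C)
S = 35721 (S = (-189)² = 35721)
Q(h(-13))/S - 42703/u(67, 118) = ((-114 - 6)/(65 - 6))/35721 - 42703/(62 + 118) = (-120/59)*(1/35721) - 42703/180 = ((1/59)*(-120))*(1/35721) - 42703*1/180 = -120/59*1/35721 - 42703/180 = -40/702513 - 42703/180 = -3333268871/14050260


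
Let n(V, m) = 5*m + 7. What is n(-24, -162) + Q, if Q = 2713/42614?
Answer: -34216329/42614 ≈ -802.94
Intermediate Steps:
Q = 2713/42614 (Q = 2713*(1/42614) = 2713/42614 ≈ 0.063665)
n(V, m) = 7 + 5*m
n(-24, -162) + Q = (7 + 5*(-162)) + 2713/42614 = (7 - 810) + 2713/42614 = -803 + 2713/42614 = -34216329/42614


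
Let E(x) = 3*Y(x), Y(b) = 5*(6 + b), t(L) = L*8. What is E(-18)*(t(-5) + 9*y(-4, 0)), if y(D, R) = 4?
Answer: 720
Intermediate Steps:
t(L) = 8*L
Y(b) = 30 + 5*b
E(x) = 90 + 15*x (E(x) = 3*(30 + 5*x) = 90 + 15*x)
E(-18)*(t(-5) + 9*y(-4, 0)) = (90 + 15*(-18))*(8*(-5) + 9*4) = (90 - 270)*(-40 + 36) = -180*(-4) = 720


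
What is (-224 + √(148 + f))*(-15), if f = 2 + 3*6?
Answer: 3360 - 30*√42 ≈ 3165.6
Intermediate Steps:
f = 20 (f = 2 + 18 = 20)
(-224 + √(148 + f))*(-15) = (-224 + √(148 + 20))*(-15) = (-224 + √168)*(-15) = (-224 + 2*√42)*(-15) = 3360 - 30*√42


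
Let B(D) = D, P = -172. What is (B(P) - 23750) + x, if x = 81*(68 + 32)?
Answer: -15822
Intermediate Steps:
x = 8100 (x = 81*100 = 8100)
(B(P) - 23750) + x = (-172 - 23750) + 8100 = -23922 + 8100 = -15822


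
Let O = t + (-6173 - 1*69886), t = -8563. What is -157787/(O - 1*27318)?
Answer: 157787/111940 ≈ 1.4096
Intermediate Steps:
O = -84622 (O = -8563 + (-6173 - 1*69886) = -8563 + (-6173 - 69886) = -8563 - 76059 = -84622)
-157787/(O - 1*27318) = -157787/(-84622 - 1*27318) = -157787/(-84622 - 27318) = -157787/(-111940) = -157787*(-1/111940) = 157787/111940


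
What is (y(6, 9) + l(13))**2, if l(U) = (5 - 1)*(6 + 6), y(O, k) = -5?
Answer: 1849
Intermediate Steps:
l(U) = 48 (l(U) = 4*12 = 48)
(y(6, 9) + l(13))**2 = (-5 + 48)**2 = 43**2 = 1849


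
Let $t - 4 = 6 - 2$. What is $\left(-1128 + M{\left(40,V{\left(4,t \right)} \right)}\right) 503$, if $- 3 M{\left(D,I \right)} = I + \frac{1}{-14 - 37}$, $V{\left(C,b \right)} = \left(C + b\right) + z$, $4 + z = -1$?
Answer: $- \frac{86988820}{153} \approx -5.6855 \cdot 10^{5}$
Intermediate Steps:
$z = -5$ ($z = -4 - 1 = -5$)
$t = 8$ ($t = 4 + \left(6 - 2\right) = 4 + 4 = 8$)
$V{\left(C,b \right)} = -5 + C + b$ ($V{\left(C,b \right)} = \left(C + b\right) - 5 = -5 + C + b$)
$M{\left(D,I \right)} = \frac{1}{153} - \frac{I}{3}$ ($M{\left(D,I \right)} = - \frac{I + \frac{1}{-14 - 37}}{3} = - \frac{I + \frac{1}{-51}}{3} = - \frac{I - \frac{1}{51}}{3} = - \frac{- \frac{1}{51} + I}{3} = \frac{1}{153} - \frac{I}{3}$)
$\left(-1128 + M{\left(40,V{\left(4,t \right)} \right)}\right) 503 = \left(-1128 + \left(\frac{1}{153} - \frac{-5 + 4 + 8}{3}\right)\right) 503 = \left(-1128 + \left(\frac{1}{153} - \frac{7}{3}\right)\right) 503 = \left(-1128 - \frac{356}{153}\right) 503 = \left(- \frac{172940}{153}\right) 503 = - \frac{86988820}{153}$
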